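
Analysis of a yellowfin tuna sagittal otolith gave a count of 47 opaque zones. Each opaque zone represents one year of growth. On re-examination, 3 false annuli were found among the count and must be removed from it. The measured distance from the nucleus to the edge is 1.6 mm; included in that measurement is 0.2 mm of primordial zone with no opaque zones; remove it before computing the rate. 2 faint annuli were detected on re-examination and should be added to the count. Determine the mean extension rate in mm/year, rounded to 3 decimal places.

0.030 mm/year

After corrections the count is 47 − 3 + 2 = 46 opaque zones.
Net length = 1.6 − 0.2 = 1.4 mm.
Mean rate = 1.4 mm / 46 years ≈ 0.030 mm/year.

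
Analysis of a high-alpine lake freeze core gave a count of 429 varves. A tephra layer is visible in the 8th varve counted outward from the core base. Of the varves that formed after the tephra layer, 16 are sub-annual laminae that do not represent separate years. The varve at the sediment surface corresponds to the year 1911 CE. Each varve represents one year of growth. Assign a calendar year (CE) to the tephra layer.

1506 CE

Between varve 8 and the sediment surface there are 429 − 8 = 421 varves.
Excluding 16 false varves: 421 − 16 = 405.
Counting back 405 years from 1911 CE places the tephra layer in 1911 − 405 = 1506 CE.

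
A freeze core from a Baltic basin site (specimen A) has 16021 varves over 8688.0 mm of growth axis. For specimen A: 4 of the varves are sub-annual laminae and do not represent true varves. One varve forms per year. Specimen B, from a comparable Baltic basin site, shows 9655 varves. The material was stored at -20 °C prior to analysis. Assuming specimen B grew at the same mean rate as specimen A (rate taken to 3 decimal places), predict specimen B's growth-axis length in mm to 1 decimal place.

Specimen A: true varve count = 16021 − 4 = 16017.
A: 8688.0 mm over 16017 years gives 8688.0 / 16017 ≈ 0.542 mm/yr.
Length of B = 0.542 × 9655 = 5233.0 mm.

5233.0 mm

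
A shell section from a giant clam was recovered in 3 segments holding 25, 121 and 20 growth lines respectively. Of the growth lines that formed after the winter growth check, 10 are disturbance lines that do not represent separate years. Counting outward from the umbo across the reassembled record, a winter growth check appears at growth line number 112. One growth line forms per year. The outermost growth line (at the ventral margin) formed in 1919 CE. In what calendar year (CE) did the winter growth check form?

1875 CE

Total growth lines = 25 + 121 + 20 = 166.
Between growth line 112 and the ventral margin there are 166 − 112 = 54 growth lines.
54 − 10 false = 44 true growth lines after the winter growth check.
1919 − 44 = 1875 CE.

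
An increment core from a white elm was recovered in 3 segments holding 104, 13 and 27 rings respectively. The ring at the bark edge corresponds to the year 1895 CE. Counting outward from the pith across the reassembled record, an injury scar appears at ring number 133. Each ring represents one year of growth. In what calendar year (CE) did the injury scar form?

1884 CE

Total rings = 104 + 13 + 27 = 144.
Between ring 133 and the bark edge there are 144 − 133 = 11 rings.
The ring at the bark edge is 1895 CE, so the injury scar dates to 1895 − 11 = 1884 CE.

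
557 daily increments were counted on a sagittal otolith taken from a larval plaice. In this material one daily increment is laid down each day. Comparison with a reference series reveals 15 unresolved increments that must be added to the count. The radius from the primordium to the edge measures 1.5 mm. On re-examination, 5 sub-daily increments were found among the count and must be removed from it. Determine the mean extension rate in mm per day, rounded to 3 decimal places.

Correcting the raw count gives 557 − 5 + 15 = 567 true daily increments.
1.5 mm over 567 days gives 1.5 / 567 ≈ 0.003 mm per day.

0.003 mm per day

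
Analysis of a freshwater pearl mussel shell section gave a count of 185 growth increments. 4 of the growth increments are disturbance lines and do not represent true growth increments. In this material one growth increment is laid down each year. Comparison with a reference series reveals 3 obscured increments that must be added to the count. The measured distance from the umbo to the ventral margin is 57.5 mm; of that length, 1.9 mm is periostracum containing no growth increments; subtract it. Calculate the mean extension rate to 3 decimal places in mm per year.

True growth increment count = 185 − 4 + 3 = 184.
Removing the 1.9 mm offcut leaves 57.5 − 1.9 = 55.6 mm.
Extension rate ≈ 55.6 / 184 = 0.302 mm per year.

0.302 mm per year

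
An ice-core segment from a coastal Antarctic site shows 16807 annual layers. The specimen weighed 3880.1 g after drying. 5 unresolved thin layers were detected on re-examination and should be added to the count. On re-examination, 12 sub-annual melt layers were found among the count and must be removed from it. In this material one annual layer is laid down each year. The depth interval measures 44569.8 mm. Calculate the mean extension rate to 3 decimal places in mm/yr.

2.653 mm/yr

True annual layer count = 16807 − 12 + 5 = 16800.
Extension rate ≈ 44569.8 / 16800 = 2.653 mm/yr.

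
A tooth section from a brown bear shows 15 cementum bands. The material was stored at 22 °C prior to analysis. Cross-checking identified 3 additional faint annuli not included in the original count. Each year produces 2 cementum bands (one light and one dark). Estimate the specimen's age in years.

After corrections the count is 15 + 3 = 18 cementum bands.
18 cementum bands at 2 per year is 18 / 2 = 9 years.

9 years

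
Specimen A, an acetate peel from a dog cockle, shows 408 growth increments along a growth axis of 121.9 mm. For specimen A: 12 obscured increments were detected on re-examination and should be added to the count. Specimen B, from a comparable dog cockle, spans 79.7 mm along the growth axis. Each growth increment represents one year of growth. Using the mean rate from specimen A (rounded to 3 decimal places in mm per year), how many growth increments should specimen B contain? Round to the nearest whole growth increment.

Specimen A: correcting the raw count gives 408 + 12 = 420 true growth increments.
A: Extension rate ≈ 121.9 / 420 = 0.290 mm/yr.
B spans 79.7 / 0.290 = 274.83 years ≈ 275 growth increments.

275 growth increments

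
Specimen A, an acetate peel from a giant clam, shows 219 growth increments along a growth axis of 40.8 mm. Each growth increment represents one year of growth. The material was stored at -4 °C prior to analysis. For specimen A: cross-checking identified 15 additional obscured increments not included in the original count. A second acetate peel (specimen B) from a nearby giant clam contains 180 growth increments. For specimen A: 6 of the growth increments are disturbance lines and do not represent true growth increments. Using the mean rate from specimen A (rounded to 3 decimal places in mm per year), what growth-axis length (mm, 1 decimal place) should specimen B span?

32.2 mm

Specimen A: adjusted count: 219 − 6 + 15 = 228 growth increments.
A: 40.8 mm over 228 years gives 40.8 / 228 ≈ 0.179 mm/year.
For B, 0.179 mm/year × 180 years = 32.2 mm.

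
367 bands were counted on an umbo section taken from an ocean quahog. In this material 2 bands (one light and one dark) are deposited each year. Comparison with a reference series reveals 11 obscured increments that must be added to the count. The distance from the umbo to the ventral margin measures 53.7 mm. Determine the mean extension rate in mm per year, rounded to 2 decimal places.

After corrections the count is 367 + 11 = 378 bands.
378 bands at 2 per year is 378 / 2 = 189 years.
Mean rate = 53.7 mm / 189 years ≈ 0.28 mm per year.

0.28 mm per year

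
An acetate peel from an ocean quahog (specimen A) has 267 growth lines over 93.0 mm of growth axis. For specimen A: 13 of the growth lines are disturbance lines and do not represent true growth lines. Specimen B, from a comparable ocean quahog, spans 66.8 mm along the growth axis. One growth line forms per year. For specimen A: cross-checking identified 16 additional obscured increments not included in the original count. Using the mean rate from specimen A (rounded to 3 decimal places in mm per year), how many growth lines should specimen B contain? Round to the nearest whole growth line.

194 growth lines

Specimen A: correcting the raw count gives 267 − 13 + 16 = 270 true growth lines.
A: Mean rate = 93.0 mm / 270 years ≈ 0.344 mm/year.
For B, 66.8 / 0.344 = 194.19 years ≈ 194 growth lines.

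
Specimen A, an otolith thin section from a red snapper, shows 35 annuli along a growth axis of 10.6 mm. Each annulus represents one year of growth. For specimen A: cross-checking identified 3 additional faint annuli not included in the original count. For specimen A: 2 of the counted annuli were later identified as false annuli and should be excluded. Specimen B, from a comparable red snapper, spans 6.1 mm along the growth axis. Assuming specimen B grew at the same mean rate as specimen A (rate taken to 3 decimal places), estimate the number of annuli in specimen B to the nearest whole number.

21 annuli

Specimen A: correcting the raw count gives 35 − 2 + 3 = 36 true annuli.
A: 10.6 mm over 36 years gives 10.6 / 36 ≈ 0.294 mm/year.
Specimen B: 6.1 mm / 0.294 mm per year = 20.75 years ≈ 21 annuli.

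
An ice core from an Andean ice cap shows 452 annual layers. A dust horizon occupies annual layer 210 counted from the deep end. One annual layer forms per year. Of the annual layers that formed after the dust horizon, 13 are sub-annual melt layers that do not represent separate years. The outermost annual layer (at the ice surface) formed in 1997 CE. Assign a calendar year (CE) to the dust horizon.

1768 CE

Between annual layer 210 and the ice surface there are 452 − 210 = 242 annual layers.
Excluding 13 false annual layers: 242 − 13 = 229.
Counting back 229 years from 1997 CE places the dust horizon in 1997 − 229 = 1768 CE.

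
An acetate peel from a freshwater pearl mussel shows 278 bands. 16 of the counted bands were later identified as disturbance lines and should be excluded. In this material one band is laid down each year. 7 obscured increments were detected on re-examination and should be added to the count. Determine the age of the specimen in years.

Correcting the raw count gives 278 − 16 + 7 = 269 true bands.
One band per year makes the duration 269 years.

269 years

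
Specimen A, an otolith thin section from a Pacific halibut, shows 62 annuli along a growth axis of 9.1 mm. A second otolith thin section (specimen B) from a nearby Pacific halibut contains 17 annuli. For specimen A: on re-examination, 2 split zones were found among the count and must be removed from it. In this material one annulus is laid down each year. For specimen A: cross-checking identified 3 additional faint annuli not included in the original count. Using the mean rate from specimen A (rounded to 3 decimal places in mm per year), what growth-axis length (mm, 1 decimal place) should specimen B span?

Specimen A: after corrections the count is 62 − 2 + 3 = 63 annuli.
A: Extension rate ≈ 9.1 / 63 = 0.144 mm per year.
For B, 0.144 mm/year × 17 years = 2.4 mm.

2.4 mm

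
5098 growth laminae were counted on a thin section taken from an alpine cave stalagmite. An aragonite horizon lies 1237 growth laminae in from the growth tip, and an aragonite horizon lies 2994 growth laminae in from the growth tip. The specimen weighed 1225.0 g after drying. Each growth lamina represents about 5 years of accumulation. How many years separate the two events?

Separation: 2994 − 1237 = 1757 growth laminae.
At 5 years per growth lamina, 1757 × 5 = 8785 years.

8785 years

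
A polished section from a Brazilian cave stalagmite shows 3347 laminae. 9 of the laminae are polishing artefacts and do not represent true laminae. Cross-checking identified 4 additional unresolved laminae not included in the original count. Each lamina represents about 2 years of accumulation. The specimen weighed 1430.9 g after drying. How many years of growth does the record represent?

After corrections the count is 3347 − 9 + 4 = 3342 laminae.
3342 laminae at 2 years each span 3342 × 2 = 6684 years.

6684 years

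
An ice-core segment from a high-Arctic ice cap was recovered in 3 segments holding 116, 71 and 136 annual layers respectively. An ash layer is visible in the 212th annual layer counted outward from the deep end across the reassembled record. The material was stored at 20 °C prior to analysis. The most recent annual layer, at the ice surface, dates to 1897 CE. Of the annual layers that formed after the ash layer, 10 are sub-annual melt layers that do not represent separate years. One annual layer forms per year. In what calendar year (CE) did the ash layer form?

Total annual layers = 116 + 71 + 136 = 323.
Between annual layer 212 and the ice surface there are 323 − 212 = 111 annual layers.
Removing the 10 false annual layers leaves 111 − 10 = 101 true annual layers beyond the ash layer.
Counting back 101 years from 1897 CE places the ash layer in 1897 − 101 = 1796 CE.

1796 CE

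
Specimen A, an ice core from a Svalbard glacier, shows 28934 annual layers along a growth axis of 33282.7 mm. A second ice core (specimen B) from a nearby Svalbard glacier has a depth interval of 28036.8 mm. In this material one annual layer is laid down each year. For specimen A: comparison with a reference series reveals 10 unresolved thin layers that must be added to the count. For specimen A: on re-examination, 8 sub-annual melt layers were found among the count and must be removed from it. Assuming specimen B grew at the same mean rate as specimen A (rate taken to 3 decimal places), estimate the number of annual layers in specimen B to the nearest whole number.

Specimen A: correcting the raw count gives 28934 − 8 + 10 = 28936 true annual layers.
A: 33282.7 mm over 28936 years gives 33282.7 / 28936 ≈ 1.150 mm/year.
For B, 28036.8 / 1.150 = 24379.83 years ≈ 24380 annual layers.

24380 annual layers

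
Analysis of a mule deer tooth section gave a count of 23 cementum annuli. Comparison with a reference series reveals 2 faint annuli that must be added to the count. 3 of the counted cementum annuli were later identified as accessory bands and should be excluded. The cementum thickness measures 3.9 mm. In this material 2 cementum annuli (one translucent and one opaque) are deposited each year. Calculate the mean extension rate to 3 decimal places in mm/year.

True cementum annulus count = 23 − 3 + 2 = 22.
22 cementum annuli at 2 per year is 22 / 2 = 11 years.
Mean rate = 3.9 mm / 11 years ≈ 0.355 mm/year.

0.355 mm/year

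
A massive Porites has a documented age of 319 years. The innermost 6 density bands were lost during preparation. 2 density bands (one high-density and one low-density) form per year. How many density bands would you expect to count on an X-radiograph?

Expected density bands: 319 × 2 = 638.
638 − 6 missed = 632 density bands expected in the prepared section.

632 density bands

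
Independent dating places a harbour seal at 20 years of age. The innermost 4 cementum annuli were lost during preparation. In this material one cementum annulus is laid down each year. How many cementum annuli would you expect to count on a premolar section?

Expected cementum annuli over 20 years: 20.
20 − 4 missed = 16 cementum annuli expected in the prepared section.

16 cementum annuli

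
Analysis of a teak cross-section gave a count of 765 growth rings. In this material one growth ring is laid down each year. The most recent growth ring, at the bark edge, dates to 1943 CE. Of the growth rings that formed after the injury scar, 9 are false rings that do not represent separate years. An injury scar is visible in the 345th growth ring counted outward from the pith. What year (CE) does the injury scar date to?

765 − 345 = 420 growth rings lie beyond the injury scar toward the bark edge.
Excluding 9 false growth rings: 420 − 9 = 411.
The growth ring at the bark edge is 1943 CE, so the injury scar dates to 1943 − 411 = 1532 CE.

1532 CE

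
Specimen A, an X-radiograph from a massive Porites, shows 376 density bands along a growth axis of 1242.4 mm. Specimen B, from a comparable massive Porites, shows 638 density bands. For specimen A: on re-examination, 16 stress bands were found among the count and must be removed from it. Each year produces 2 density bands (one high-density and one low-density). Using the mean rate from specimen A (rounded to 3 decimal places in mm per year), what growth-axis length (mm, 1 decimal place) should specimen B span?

2201.7 mm

Specimen A: true density band count = 376 − 16 = 360.
Specimen A: 360 density bands at 2 per year is 360 / 2 = 180 years.
A: Mean rate = 1242.4 mm / 180 years ≈ 6.902 mm per year.
Specimen B: with 2 density bands per year, 638 / 2 = 319 years. B's length ≈ 6.902 × 319 = 2201.7 mm.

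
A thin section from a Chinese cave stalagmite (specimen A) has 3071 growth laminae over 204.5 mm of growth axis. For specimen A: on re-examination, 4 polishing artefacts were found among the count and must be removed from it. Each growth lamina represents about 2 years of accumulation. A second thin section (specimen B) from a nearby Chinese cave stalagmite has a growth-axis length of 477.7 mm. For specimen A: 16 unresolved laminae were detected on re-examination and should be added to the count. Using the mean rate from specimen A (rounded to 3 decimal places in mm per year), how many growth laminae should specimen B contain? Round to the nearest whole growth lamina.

Specimen A: correcting the raw count gives 3071 − 4 + 16 = 3083 true growth laminae.
Specimen A: 3083 growth laminae at 2 years each span 3083 × 2 = 6166 years.
A: Mean rate = 204.5 mm / 6166 years ≈ 0.033 mm/yr.
For B, 477.7 / 0.033 = 14475.76 years; at 2 years per growth lamina that is 14475.76 / 2 ≈ 7238 growth laminae.

7238 growth laminae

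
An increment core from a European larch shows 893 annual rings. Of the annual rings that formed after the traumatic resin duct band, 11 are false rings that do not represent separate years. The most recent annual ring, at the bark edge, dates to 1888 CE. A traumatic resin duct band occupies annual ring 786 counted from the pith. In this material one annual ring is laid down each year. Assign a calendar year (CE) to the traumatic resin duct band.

Between annual ring 786 and the bark edge there are 893 − 786 = 107 annual rings.
Removing the 11 false annual rings leaves 107 − 11 = 96 true annual rings beyond the traumatic resin duct band.
Counting back 96 years from 1888 CE places the traumatic resin duct band in 1888 − 96 = 1792 CE.

1792 CE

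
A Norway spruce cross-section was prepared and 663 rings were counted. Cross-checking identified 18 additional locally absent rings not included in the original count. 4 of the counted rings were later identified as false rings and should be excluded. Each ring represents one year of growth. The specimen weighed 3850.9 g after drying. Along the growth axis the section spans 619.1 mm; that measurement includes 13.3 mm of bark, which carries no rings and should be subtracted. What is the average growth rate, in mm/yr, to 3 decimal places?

Correcting the raw count gives 663 − 4 + 18 = 677 true rings.
Net length = 619.1 − 13.3 = 605.8 mm.
605.8 mm over 677 years gives 605.8 / 677 ≈ 0.895 mm/yr.

0.895 mm/yr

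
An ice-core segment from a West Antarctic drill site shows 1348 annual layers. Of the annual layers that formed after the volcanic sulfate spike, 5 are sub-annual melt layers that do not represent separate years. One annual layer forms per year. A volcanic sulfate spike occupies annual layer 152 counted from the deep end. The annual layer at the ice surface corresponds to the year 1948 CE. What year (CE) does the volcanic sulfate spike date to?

1348 − 152 = 1196 annual layers lie beyond the volcanic sulfate spike toward the ice surface.
Removing the 5 false annual layers leaves 1196 − 5 = 1191 true annual layers beyond the volcanic sulfate spike.
Counting back 1191 years from 1948 CE places the volcanic sulfate spike in 1948 − 1191 = 757 CE.

757 CE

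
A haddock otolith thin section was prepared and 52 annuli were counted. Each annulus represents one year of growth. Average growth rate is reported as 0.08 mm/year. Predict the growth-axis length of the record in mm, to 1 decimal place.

4.2 mm

52 years of growth are recorded.
52 years at 0.08 mm/year gives 0.08 × 52 = 4.2 mm.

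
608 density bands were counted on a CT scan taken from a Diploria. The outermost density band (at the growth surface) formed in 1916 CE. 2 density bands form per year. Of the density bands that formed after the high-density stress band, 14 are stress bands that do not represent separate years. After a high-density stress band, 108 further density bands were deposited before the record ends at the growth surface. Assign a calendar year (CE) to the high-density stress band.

108 density bands formed after the high-density stress band.
108 − 14 false = 94 true density bands after the high-density stress band.
94 density bands at 2 per year is 94 / 2 = 47 years.
Counting back 47 years from 1916 CE places the high-density stress band in 1916 − 47 = 1869 CE.

1869 CE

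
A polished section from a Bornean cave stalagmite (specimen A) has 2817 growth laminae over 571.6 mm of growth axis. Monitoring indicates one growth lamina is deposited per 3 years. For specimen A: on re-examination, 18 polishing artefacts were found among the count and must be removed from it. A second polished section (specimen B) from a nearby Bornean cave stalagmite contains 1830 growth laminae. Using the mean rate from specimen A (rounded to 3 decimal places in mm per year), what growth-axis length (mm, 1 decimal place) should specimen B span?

373.3 mm

Specimen A: correcting the raw count gives 2817 − 18 = 2799 true growth laminae.
Specimen A: at 3 years per growth lamina, 2799 × 3 = 8397 years.
A: 571.6 mm over 8397 years gives 571.6 / 8397 ≈ 0.068 mm/yr.
Specimen B: at 3 years per growth lamina, 1830 × 3 = 5490 years. For B, 0.068 mm/year × 5490 years = 373.3 mm.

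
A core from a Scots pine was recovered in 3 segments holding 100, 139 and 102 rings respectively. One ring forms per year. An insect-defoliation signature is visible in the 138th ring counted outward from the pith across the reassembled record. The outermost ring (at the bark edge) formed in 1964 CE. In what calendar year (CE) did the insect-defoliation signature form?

1761 CE

Total rings = 100 + 139 + 102 = 341.
341 − 138 = 203 rings lie beyond the insect-defoliation signature toward the bark edge.
The ring at the bark edge is 1964 CE, so the insect-defoliation signature dates to 1964 − 203 = 1761 CE.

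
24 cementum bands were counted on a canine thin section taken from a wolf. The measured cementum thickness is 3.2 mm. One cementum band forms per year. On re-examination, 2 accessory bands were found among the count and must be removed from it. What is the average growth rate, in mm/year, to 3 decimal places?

True cementum band count = 24 − 2 = 22.
3.2 mm over 22 years gives 3.2 / 22 ≈ 0.145 mm/year.

0.145 mm/year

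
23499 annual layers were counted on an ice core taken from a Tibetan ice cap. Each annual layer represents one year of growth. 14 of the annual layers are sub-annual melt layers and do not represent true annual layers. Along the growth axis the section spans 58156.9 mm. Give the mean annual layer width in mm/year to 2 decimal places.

After corrections the count is 23499 − 14 = 23485 annual layers.
58156.9 mm over 23485 years gives 58156.9 / 23485 ≈ 2.48 mm/year.

2.48 mm/year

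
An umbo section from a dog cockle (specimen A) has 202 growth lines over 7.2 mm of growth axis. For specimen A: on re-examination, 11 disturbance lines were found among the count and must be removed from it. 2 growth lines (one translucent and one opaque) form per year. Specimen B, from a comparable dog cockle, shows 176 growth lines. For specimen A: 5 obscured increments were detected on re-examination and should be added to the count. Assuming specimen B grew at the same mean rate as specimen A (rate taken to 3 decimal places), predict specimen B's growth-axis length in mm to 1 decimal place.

Specimen A: correcting the raw count gives 202 − 11 + 5 = 196 true growth lines.
Specimen A: dividing by 2 growth lines per year: 196 / 2 = 98 years.
A: 7.2 mm over 98 years gives 7.2 / 98 ≈ 0.073 mm per year.
Specimen B: 176 growth lines at 2 per year is 176 / 2 = 88 years. B's length ≈ 0.073 × 88 = 6.4 mm.

6.4 mm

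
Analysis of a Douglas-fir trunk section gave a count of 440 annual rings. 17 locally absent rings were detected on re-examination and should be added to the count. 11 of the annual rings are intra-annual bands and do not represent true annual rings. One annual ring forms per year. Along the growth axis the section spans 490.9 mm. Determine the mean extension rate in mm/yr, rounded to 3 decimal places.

1.101 mm/yr

After corrections the count is 440 − 11 + 17 = 446 annual rings.
490.9 mm over 446 years gives 490.9 / 446 ≈ 1.101 mm/yr.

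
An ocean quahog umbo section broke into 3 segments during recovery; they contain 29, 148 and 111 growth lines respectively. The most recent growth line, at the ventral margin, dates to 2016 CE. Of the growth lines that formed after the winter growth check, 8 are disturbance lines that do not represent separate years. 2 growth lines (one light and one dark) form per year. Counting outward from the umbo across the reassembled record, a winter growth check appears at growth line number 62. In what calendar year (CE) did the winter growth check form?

1907 CE

Total growth lines = 29 + 148 + 111 = 288.
288 − 62 = 226 growth lines lie beyond the winter growth check toward the ventral margin.
226 − 8 false = 218 true growth lines after the winter growth check.
Dividing by 2 growth lines per year: 218 / 2 = 109 years.
Counting back 109 years from 2016 CE places the winter growth check in 2016 − 109 = 1907 CE.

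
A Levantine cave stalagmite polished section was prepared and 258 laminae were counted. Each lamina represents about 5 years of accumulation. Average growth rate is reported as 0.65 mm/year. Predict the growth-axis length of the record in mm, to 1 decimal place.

838.5 mm

Multiplying by 5 years per lamina: 258 × 5 = 1290 years.
Length ≈ 0.65 × 1290 = 838.5 mm.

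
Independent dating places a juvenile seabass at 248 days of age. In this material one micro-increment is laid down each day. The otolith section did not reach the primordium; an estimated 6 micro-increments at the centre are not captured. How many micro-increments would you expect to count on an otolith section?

At one micro-increment per day, 248 days correspond to 248 micro-increments.
Subtracting the 6 micro-increments not captured gives 248 − 6 = 242 micro-increments in the record.

242 micro-increments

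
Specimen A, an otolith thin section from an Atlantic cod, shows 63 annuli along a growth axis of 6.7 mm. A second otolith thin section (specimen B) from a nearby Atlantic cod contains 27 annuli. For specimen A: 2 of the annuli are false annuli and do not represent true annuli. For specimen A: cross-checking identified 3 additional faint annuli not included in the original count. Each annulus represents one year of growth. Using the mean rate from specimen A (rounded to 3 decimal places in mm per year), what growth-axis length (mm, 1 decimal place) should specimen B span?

Specimen A: correcting the raw count gives 63 − 2 + 3 = 64 true annuli.
A: 6.7 mm over 64 years gives 6.7 / 64 ≈ 0.105 mm/year.
Length of B = 0.105 × 27 = 2.8 mm.

2.8 mm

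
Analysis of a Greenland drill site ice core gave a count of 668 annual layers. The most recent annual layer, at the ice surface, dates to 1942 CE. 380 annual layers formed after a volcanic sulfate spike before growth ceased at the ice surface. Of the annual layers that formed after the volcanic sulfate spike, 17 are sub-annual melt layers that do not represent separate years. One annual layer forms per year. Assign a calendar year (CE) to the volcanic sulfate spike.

There are 380 annual layers younger than the volcanic sulfate spike.
380 − 17 false = 363 true annual layers after the volcanic sulfate spike.
Counting back 363 years from 1942 CE places the volcanic sulfate spike in 1942 − 363 = 1579 CE.

1579 CE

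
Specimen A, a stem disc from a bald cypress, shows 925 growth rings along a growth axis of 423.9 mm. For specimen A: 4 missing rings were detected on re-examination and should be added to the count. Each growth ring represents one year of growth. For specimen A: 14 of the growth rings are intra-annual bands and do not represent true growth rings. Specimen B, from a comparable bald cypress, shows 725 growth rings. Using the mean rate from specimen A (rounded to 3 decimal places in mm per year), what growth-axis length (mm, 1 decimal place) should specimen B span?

Specimen A: correcting the raw count gives 925 − 14 + 4 = 915 true growth rings.
A: 423.9 mm over 915 years gives 423.9 / 915 ≈ 0.463 mm/year.
Length of B = 0.463 × 725 = 335.7 mm.

335.7 mm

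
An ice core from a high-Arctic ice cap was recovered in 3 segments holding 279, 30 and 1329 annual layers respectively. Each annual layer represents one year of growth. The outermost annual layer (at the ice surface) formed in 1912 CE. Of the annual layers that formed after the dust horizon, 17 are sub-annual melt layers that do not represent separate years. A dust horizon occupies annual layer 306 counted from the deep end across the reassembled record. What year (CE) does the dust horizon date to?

Total annual layers = 279 + 30 + 1329 = 1638.
1638 − 306 = 1332 annual layers lie beyond the dust horizon toward the ice surface.
1332 − 17 false = 1315 true annual layers after the dust horizon.
Counting back 1315 years from 1912 CE places the dust horizon in 1912 − 1315 = 597 CE.

597 CE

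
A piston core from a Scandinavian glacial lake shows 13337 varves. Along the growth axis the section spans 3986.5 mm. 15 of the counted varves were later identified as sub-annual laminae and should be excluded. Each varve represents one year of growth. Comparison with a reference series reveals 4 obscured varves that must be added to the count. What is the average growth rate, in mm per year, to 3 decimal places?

Adjusted count: 13337 − 15 + 4 = 13326 varves.
Extension rate ≈ 3986.5 / 13326 = 0.299 mm per year.

0.299 mm per year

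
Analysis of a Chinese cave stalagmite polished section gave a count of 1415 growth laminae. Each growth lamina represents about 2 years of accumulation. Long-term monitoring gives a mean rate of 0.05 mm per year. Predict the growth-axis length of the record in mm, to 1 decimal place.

1415 growth laminae at 2 years each span 1415 × 2 = 2830 years.
Length ≈ 0.05 × 2830 = 141.5 mm.

141.5 mm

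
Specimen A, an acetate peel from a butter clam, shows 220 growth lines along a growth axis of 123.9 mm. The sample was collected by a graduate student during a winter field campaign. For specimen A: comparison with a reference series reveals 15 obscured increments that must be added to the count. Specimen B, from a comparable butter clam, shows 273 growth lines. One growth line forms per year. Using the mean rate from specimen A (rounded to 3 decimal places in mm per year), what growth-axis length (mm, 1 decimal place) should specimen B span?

143.9 mm

Specimen A: after corrections the count is 220 + 15 = 235 growth lines.
A: Extension rate ≈ 123.9 / 235 = 0.527 mm per year.
B's length ≈ 0.527 × 273 = 143.9 mm.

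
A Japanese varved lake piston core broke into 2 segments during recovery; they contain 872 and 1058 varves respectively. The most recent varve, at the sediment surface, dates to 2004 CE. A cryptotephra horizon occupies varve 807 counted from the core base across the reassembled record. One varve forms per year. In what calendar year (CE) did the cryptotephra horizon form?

881 CE

Total varves = 872 + 1058 = 1930.
1930 − 807 = 1123 varves lie beyond the cryptotephra horizon toward the sediment surface.
2004 − 1123 = 881 CE.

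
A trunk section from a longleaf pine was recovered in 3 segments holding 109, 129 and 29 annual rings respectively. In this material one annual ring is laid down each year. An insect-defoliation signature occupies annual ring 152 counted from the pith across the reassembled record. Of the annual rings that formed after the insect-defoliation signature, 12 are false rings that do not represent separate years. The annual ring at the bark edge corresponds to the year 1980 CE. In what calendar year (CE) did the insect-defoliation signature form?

Total annual rings = 109 + 129 + 29 = 267.
The insect-defoliation signature sits at annual ring 152 from the pith, so 267 − 152 = 115 annual rings formed after it.
115 − 12 false = 103 true annual rings after the insect-defoliation signature.
1980 − 103 = 1877 CE.

1877 CE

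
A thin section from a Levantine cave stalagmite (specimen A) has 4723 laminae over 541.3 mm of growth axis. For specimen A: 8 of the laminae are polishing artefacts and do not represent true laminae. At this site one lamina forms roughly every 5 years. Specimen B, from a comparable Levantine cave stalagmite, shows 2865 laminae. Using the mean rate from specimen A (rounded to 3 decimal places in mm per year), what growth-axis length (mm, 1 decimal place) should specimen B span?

Specimen A: correcting the raw count gives 4723 − 8 = 4715 true laminae.
Specimen A: at 5 years per lamina, 4715 × 5 = 23575 years.
A: Extension rate ≈ 541.3 / 23575 = 0.023 mm/yr.
Specimen B: multiplying by 5 years per lamina: 2865 × 5 = 14325 years. For B, 0.023 mm/year × 14325 years = 329.5 mm.

329.5 mm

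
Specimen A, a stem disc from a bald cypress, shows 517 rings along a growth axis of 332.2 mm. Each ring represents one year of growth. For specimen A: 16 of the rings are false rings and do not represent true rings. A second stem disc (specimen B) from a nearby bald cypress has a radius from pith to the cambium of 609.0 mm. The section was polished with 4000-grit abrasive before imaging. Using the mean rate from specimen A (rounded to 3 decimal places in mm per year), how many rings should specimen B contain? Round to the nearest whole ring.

919 rings

Specimen A: adjusted count: 517 − 16 = 501 rings.
A: 332.2 mm over 501 years gives 332.2 / 501 ≈ 0.663 mm per year.
For B, 609.0 / 0.663 = 918.55 years ≈ 919 rings.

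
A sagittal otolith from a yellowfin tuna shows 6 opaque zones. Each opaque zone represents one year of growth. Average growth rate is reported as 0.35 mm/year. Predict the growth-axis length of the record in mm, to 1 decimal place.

6 years of growth are recorded.
Predicted length = 0.35 mm/year × 6 years = 2.1 mm.

2.1 mm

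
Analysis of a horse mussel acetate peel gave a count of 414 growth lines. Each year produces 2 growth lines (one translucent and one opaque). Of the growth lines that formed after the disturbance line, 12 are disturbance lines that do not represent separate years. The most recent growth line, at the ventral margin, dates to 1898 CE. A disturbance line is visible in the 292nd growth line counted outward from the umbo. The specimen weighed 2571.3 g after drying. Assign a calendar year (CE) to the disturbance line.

1843 CE

414 − 292 = 122 growth lines lie beyond the disturbance line toward the ventral margin.
Removing the 12 false growth lines leaves 122 − 12 = 110 true growth lines beyond the disturbance line.
110 growth lines at 2 per year is 110 / 2 = 55 years.
1898 − 55 = 1843 CE.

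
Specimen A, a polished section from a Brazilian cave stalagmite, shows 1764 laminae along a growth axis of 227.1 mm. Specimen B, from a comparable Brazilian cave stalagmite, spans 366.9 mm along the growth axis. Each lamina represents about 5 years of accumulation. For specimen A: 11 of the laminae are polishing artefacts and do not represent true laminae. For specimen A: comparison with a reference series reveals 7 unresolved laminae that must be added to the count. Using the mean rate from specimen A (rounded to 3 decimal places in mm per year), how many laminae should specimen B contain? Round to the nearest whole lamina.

2822 laminae

Specimen A: after corrections the count is 1764 − 11 + 7 = 1760 laminae.
Specimen A: multiplying by 5 years per lamina: 1760 × 5 = 8800 years.
A: 227.1 mm over 8800 years gives 227.1 / 8800 ≈ 0.026 mm per year.
B spans 366.9 / 0.026 = 14111.54 years; at 5 years per lamina that is 14111.54 / 5 ≈ 2822 laminae.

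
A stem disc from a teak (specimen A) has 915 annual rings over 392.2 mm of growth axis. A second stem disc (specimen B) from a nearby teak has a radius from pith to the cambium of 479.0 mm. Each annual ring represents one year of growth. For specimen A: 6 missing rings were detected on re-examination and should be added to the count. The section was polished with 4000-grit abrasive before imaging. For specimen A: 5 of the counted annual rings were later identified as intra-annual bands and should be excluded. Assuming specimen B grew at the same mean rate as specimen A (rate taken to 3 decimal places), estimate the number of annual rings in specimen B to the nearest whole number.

Specimen A: adjusted count: 915 − 5 + 6 = 916 annual rings.
A: Extension rate ≈ 392.2 / 916 = 0.428 mm/year.
For B, 479.0 / 0.428 = 1119.16 years ≈ 1119 annual rings.

1119 annual rings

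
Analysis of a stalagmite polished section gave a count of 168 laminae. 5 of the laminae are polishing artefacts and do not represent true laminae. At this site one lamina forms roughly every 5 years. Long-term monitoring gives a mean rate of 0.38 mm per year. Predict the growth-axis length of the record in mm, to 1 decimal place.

After corrections the count is 168 − 5 = 163 laminae.
163 laminae at 5 years each span 163 × 5 = 815 years.
Predicted length = 0.38 mm/year × 815 years = 309.7 mm.

309.7 mm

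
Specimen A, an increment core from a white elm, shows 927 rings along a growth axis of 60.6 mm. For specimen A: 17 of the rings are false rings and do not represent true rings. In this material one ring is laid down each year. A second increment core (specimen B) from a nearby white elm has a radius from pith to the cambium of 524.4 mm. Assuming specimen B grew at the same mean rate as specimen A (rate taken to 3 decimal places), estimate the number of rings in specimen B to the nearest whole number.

7827 rings

Specimen A: adjusted count: 927 − 17 = 910 rings.
A: Mean rate = 60.6 mm / 910 years ≈ 0.067 mm/yr.
B spans 524.4 / 0.067 = 7826.87 years ≈ 7827 rings.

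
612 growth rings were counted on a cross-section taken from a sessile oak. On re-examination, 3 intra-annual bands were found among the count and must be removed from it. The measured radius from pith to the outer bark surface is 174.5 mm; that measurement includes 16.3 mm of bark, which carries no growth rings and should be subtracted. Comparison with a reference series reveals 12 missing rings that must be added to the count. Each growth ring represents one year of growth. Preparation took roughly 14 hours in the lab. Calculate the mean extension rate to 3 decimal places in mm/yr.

Correcting the raw count gives 612 − 3 + 12 = 621 true growth rings.
Net length = 174.5 − 16.3 = 158.2 mm.
Extension rate ≈ 158.2 / 621 = 0.255 mm/yr.

0.255 mm/yr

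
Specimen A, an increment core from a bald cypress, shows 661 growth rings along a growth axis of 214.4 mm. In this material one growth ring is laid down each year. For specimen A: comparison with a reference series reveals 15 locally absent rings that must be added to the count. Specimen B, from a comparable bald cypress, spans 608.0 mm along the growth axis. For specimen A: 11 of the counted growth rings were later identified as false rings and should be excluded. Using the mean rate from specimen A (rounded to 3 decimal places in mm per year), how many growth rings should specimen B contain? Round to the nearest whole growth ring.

1888 growth rings

Specimen A: after corrections the count is 661 − 11 + 15 = 665 growth rings.
A: 214.4 mm over 665 years gives 214.4 / 665 ≈ 0.322 mm per year.
Specimen B: 608.0 mm / 0.322 mm per year = 1888.20 years ≈ 1888 growth rings.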